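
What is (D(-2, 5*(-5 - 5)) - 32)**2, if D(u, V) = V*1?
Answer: 6724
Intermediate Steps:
D(u, V) = V
(D(-2, 5*(-5 - 5)) - 32)**2 = (5*(-5 - 5) - 32)**2 = (5*(-10) - 32)**2 = (-50 - 32)**2 = (-82)**2 = 6724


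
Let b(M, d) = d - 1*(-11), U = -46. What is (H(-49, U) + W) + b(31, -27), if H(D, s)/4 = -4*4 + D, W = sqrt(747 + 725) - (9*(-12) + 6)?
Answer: -174 + 8*sqrt(23) ≈ -135.63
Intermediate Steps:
b(M, d) = 11 + d (b(M, d) = d + 11 = 11 + d)
W = 102 + 8*sqrt(23) (W = sqrt(1472) - (-108 + 6) = 8*sqrt(23) - 1*(-102) = 8*sqrt(23) + 102 = 102 + 8*sqrt(23) ≈ 140.37)
H(D, s) = -64 + 4*D (H(D, s) = 4*(-4*4 + D) = 4*(-16 + D) = -64 + 4*D)
(H(-49, U) + W) + b(31, -27) = ((-64 + 4*(-49)) + (102 + 8*sqrt(23))) + (11 - 27) = ((-64 - 196) + (102 + 8*sqrt(23))) - 16 = (-260 + (102 + 8*sqrt(23))) - 16 = (-158 + 8*sqrt(23)) - 16 = -174 + 8*sqrt(23)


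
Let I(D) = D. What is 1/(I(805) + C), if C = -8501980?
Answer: -1/8501175 ≈ -1.1763e-7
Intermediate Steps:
1/(I(805) + C) = 1/(805 - 8501980) = 1/(-8501175) = -1/8501175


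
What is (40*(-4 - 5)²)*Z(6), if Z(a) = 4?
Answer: 12960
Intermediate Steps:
(40*(-4 - 5)²)*Z(6) = (40*(-4 - 5)²)*4 = (40*(-9)²)*4 = (40*81)*4 = 3240*4 = 12960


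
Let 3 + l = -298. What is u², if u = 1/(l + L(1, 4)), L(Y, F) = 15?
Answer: 1/81796 ≈ 1.2226e-5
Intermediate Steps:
l = -301 (l = -3 - 298 = -301)
u = -1/286 (u = 1/(-301 + 15) = 1/(-286) = -1/286 ≈ -0.0034965)
u² = (-1/286)² = 1/81796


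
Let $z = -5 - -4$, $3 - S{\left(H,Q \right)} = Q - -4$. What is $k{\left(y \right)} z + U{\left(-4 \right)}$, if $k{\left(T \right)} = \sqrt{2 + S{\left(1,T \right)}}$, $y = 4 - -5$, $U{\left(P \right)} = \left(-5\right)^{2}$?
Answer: $25 - 2 i \sqrt{2} \approx 25.0 - 2.8284 i$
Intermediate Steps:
$U{\left(P \right)} = 25$
$y = 9$ ($y = 4 + 5 = 9$)
$S{\left(H,Q \right)} = -1 - Q$ ($S{\left(H,Q \right)} = 3 - \left(Q - -4\right) = 3 - \left(Q + 4\right) = 3 - \left(4 + Q\right) = -1 - Q$)
$k{\left(T \right)} = \sqrt{1 - T}$ ($k{\left(T \right)} = \sqrt{2 - \left(1 + T\right)} = \sqrt{1 - T}$)
$z = -1$ ($z = -5 + 4 = -1$)
$k{\left(y \right)} z + U{\left(-4 \right)} = \sqrt{1 - 9} \left(-1\right) + 25 = \sqrt{-8} \left(-1\right) + 25 = 2 i \sqrt{2} \left(-1\right) + 25 = - 2 i \sqrt{2} + 25 = 25 - 2 i \sqrt{2}$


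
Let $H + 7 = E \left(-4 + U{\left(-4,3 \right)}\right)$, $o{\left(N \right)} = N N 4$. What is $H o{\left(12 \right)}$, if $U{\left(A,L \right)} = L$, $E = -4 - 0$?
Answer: $-1728$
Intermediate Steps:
$E = -4$ ($E = -4 + 0 = -4$)
$o{\left(N \right)} = 4 N^{2}$ ($o{\left(N \right)} = N^{2} \cdot 4 = 4 N^{2}$)
$H = -3$ ($H = -7 - 4 \left(-4 + 3\right) = -7 - -4 = -7 + 4 = -3$)
$H o{\left(12 \right)} = - 3 \cdot 4 \cdot 12^{2} = - 3 \cdot 4 \cdot 144 = \left(-3\right) 576 = -1728$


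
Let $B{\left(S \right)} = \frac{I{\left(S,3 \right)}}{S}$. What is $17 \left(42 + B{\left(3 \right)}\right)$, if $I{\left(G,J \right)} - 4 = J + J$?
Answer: $\frac{2312}{3} \approx 770.67$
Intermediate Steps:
$I{\left(G,J \right)} = 4 + 2 J$ ($I{\left(G,J \right)} = 4 + \left(J + J\right) = 4 + 2 J$)
$B{\left(S \right)} = \frac{10}{S}$ ($B{\left(S \right)} = \frac{4 + 2 \cdot 3}{S} = \frac{4 + 6}{S} = \frac{10}{S}$)
$17 \left(42 + B{\left(3 \right)}\right) = 17 \left(42 + \frac{10}{3}\right) = 17 \cdot \frac{136}{3} = \frac{2312}{3}$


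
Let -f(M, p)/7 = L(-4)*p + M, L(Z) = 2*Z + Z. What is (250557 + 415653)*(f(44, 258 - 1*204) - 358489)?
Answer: -236012220810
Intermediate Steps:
L(Z) = 3*Z
f(M, p) = -7*M + 84*p (f(M, p) = -7*((3*(-4))*p + M) = -7*(-12*p + M) = -7*(M - 12*p) = -7*M + 84*p)
(250557 + 415653)*(f(44, 258 - 1*204) - 358489) = (250557 + 415653)*((-7*44 + 84*(258 - 1*204)) - 358489) = 666210*((-308 + 84*(258 - 204)) - 358489) = 666210*((-308 + 84*54) - 358489) = 666210*((-308 + 4536) - 358489) = 666210*(4228 - 358489) = 666210*(-354261) = -236012220810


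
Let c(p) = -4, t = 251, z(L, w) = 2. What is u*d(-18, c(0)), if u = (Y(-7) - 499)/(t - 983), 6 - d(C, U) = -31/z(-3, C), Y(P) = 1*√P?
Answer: 21457/1464 - 43*I*√7/1464 ≈ 14.656 - 0.07771*I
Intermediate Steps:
Y(P) = √P
d(C, U) = 43/2 (d(C, U) = 6 - (-31)/2 = 6 - 1*(-31/2) = 6 + 31/2 = 43/2)
u = 499/732 - I*√7/732 (u = (√(-7) - 499)/(251 - 983) = (I*√7 - 499)/(-732) = (-499 + I*√7)*(-1/732) = 499/732 - I*√7/732 ≈ 0.68169 - 0.0036144*I)
u*d(-18, c(0)) = (499/732 - I*√7/732)*(43/2) = 21457/1464 - 43*I*√7/1464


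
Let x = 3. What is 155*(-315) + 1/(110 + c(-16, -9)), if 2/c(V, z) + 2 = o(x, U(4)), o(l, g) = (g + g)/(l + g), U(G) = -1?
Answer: -16014597/328 ≈ -48825.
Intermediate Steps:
o(l, g) = 2*g/(g + l) (o(l, g) = (2*g)/(g + l) = 2*g/(g + l))
c(V, z) = -2/3 (c(V, z) = 2/(-2 + 2*(-1)/(-1 + 3)) = 2/(-2 + 2*(-1)/2) = 2/(-2 + 2*(-1)*(1/2)) = 2/(-2 - 1) = 2/(-3) = 2*(-1/3) = -2/3)
155*(-315) + 1/(110 + c(-16, -9)) = 155*(-315) + 1/(110 - 2/3) = -48825 + 1/(328/3) = -48825 + 3/328 = -16014597/328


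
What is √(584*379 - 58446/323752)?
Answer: √1449962065405997/80938 ≈ 470.46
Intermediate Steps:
√(584*379 - 58446/323752) = √(221336 - 58446*1/323752) = √(221336 - 29223/161876) = √(35828957113/161876) = √1449962065405997/80938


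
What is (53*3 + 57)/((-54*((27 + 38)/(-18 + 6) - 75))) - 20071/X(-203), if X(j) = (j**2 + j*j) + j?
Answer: -3084439/15867495 ≈ -0.19439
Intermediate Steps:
X(j) = j + 2*j**2 (X(j) = (j**2 + j**2) + j = 2*j**2 + j = j + 2*j**2)
(53*3 + 57)/((-54*((27 + 38)/(-18 + 6) - 75))) - 20071/X(-203) = (53*3 + 57)/((-54*((27 + 38)/(-18 + 6) - 75))) - 20071*(-1/(203*(1 + 2*(-203)))) = (159 + 57)/((-54*(65/(-12) - 75))) - 20071*(-1/(203*(1 - 406))) = 216/((-54*(65*(-1/12) - 75))) - 20071/((-203*(-405))) = 216/((-54*(-65/12 - 75))) - 20071/82215 = 216/((-54*(-965/12))) - 20071*1/82215 = 216/(8685/2) - 20071/82215 = 216*(2/8685) - 20071/82215 = 48/965 - 20071/82215 = -3084439/15867495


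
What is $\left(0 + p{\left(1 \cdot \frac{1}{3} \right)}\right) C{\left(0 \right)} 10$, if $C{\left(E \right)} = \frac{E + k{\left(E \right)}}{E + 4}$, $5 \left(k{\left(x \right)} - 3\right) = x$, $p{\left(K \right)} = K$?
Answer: $\frac{5}{2} \approx 2.5$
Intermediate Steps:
$k{\left(x \right)} = 3 + \frac{x}{5}$
$C{\left(E \right)} = \frac{3 + \frac{6 E}{5}}{4 + E}$ ($C{\left(E \right)} = \frac{E + \left(3 + \frac{E}{5}\right)}{E + 4} = \frac{3 + \frac{6 E}{5}}{4 + E}$)
$\left(0 + p{\left(1 \cdot \frac{1}{3} \right)}\right) C{\left(0 \right)} 10 = \left(0 + 1 \cdot \frac{1}{3}\right) \frac{3 \left(5 + 2 \cdot 0\right)}{5 \left(4 + 0\right)} 10 = \left(0 + 1 \cdot \frac{1}{3}\right) \frac{3 \left(5 + 0\right)}{5 \cdot 4} \cdot 10 = \left(0 + \frac{1}{3}\right) \frac{3}{5} \cdot \frac{1}{4} \cdot 5 \cdot 10 = \frac{1}{3} \cdot \frac{3}{4} \cdot 10 = \frac{1}{4} \cdot 10 = \frac{5}{2}$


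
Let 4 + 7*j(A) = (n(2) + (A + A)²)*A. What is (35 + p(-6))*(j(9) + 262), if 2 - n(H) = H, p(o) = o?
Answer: 19662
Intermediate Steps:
n(H) = 2 - H
j(A) = -4/7 + 4*A³/7 (j(A) = -4/7 + (((2 - 1*2) + (A + A)²)*A)/7 = -4/7 + (((2 - 2) + (2*A)²)*A)/7 = -4/7 + ((0 + 4*A²)*A)/7 = -4/7 + ((4*A²)*A)/7 = -4/7 + (4*A³)/7 = -4/7 + 4*A³/7)
(35 + p(-6))*(j(9) + 262) = (35 - 6)*((-4/7 + (4/7)*9³) + 262) = 29*((-4/7 + (4/7)*729) + 262) = 29*((-4/7 + 2916/7) + 262) = 29*(416 + 262) = 29*678 = 19662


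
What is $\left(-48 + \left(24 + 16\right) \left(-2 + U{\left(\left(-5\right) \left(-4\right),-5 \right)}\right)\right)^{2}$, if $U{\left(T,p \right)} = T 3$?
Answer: $5161984$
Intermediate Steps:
$U{\left(T,p \right)} = 3 T$
$\left(-48 + \left(24 + 16\right) \left(-2 + U{\left(\left(-5\right) \left(-4\right),-5 \right)}\right)\right)^{2} = \left(-48 + \left(24 + 16\right) \left(-2 + 3 \left(\left(-5\right) \left(-4\right)\right)\right)\right)^{2} = \left(-48 + 40 \left(-2 + 3 \cdot 20\right)\right)^{2} = \left(-48 + 40 \left(-2 + 60\right)\right)^{2} = \left(-48 + 40 \cdot 58\right)^{2} = \left(-48 + 2320\right)^{2} = 2272^{2} = 5161984$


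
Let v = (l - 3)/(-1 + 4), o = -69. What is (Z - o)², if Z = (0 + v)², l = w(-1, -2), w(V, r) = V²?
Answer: 390625/81 ≈ 4822.5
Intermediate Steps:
l = 1 (l = (-1)² = 1)
v = -⅔ (v = (1 - 3)/(-1 + 4) = -2/3 = -2*⅓ = -⅔ ≈ -0.66667)
Z = 4/9 (Z = (0 - ⅔)² = (-⅔)² = 4/9 ≈ 0.44444)
(Z - o)² = (4/9 - 1*(-69))² = (4/9 + 69)² = (625/9)² = 390625/81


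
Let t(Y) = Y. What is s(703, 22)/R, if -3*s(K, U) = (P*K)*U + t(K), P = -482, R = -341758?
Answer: -7453909/1025274 ≈ -7.2702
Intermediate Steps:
s(K, U) = -K/3 + 482*K*U/3 (s(K, U) = -((-482*K)*U + K)/3 = -(-482*K*U + K)/3 = -(K - 482*K*U)/3 = -K/3 + 482*K*U/3)
s(703, 22)/R = ((⅓)*703*(-1 + 482*22))/(-341758) = ((⅓)*703*(-1 + 10604))*(-1/341758) = ((⅓)*703*10603)*(-1/341758) = (7453909/3)*(-1/341758) = -7453909/1025274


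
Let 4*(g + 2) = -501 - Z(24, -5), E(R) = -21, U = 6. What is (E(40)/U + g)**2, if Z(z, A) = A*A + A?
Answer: 294849/16 ≈ 18428.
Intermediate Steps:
Z(z, A) = A + A**2 (Z(z, A) = A**2 + A = A + A**2)
g = -529/4 (g = -2 + (-501 - (-5)*(1 - 5))/4 = -2 + (-501 - (-5)*(-4))/4 = -2 + (-501 - 1*20)/4 = -2 + (-501 - 20)/4 = -2 + (1/4)*(-521) = -2 - 521/4 = -529/4 ≈ -132.25)
(E(40)/U + g)**2 = (-21/6 - 529/4)**2 = (-21*1/6 - 529/4)**2 = (-7/2 - 529/4)**2 = (-543/4)**2 = 294849/16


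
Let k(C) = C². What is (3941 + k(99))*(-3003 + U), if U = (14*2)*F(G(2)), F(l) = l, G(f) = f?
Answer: -40497674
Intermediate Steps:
U = 56 (U = (14*2)*2 = 28*2 = 56)
(3941 + k(99))*(-3003 + U) = (3941 + 99²)*(-3003 + 56) = (3941 + 9801)*(-2947) = 13742*(-2947) = -40497674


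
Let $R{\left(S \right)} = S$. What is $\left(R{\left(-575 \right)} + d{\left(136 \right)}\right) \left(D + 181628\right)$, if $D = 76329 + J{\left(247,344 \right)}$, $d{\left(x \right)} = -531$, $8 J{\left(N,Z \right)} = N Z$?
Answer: $-297047268$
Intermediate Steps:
$J{\left(N,Z \right)} = \frac{N Z}{8}$
$D = 86950$ ($D = 76329 + \frac{1}{8} \cdot 247 \cdot 344 = 76329 + 10621 = 86950$)
$\left(R{\left(-575 \right)} + d{\left(136 \right)}\right) \left(D + 181628\right) = \left(-575 - 531\right) \left(86950 + 181628\right) = \left(-1106\right) 268578 = -297047268$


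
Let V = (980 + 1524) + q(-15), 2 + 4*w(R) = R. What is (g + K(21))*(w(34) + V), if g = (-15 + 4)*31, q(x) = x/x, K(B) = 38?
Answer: -761439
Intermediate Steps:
q(x) = 1
g = -341 (g = -11*31 = -341)
w(R) = -½ + R/4
V = 2505 (V = (980 + 1524) + 1 = 2504 + 1 = 2505)
(g + K(21))*(w(34) + V) = (-341 + 38)*((-½ + (¼)*34) + 2505) = -303*((-½ + 17/2) + 2505) = -303*(8 + 2505) = -303*2513 = -761439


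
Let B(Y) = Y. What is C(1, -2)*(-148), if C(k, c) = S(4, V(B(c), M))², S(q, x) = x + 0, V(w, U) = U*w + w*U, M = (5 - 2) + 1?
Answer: -37888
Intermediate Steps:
M = 4 (M = 3 + 1 = 4)
V(w, U) = 2*U*w (V(w, U) = U*w + U*w = 2*U*w)
S(q, x) = x
C(k, c) = 64*c² (C(k, c) = (2*4*c)² = (8*c)² = 64*c²)
C(1, -2)*(-148) = (64*(-2)²)*(-148) = (64*4)*(-148) = 256*(-148) = -37888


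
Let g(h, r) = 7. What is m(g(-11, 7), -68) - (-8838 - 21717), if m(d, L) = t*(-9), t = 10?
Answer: 30465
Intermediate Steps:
m(d, L) = -90 (m(d, L) = 10*(-9) = -90)
m(g(-11, 7), -68) - (-8838 - 21717) = -90 - (-8838 - 21717) = -90 - 1*(-30555) = -90 + 30555 = 30465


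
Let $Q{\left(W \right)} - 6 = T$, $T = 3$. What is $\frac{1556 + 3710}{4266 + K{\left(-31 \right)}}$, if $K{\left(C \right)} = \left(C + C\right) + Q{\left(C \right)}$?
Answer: $\frac{5266}{4213} \approx 1.2499$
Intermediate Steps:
$Q{\left(W \right)} = 9$ ($Q{\left(W \right)} = 6 + 3 = 9$)
$K{\left(C \right)} = 9 + 2 C$ ($K{\left(C \right)} = \left(C + C\right) + 9 = 2 C + 9 = 9 + 2 C$)
$\frac{1556 + 3710}{4266 + K{\left(-31 \right)}} = \frac{1556 + 3710}{4266 + \left(9 + 2 \left(-31\right)\right)} = \frac{5266}{4266 + \left(9 - 62\right)} = \frac{5266}{4266 - 53} = \frac{5266}{4213}$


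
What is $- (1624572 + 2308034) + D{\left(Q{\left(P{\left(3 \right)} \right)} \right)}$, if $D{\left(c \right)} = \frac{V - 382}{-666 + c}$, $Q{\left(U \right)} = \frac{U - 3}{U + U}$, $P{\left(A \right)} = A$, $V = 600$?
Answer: $- \frac{1309557907}{333} \approx -3.9326 \cdot 10^{6}$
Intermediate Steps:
$Q{\left(U \right)} = \frac{-3 + U}{2 U}$
$D{\left(c \right)} = \frac{218}{-666 + c}$ ($D{\left(c \right)} = \frac{600 - 382}{-666 + c} = \frac{218}{-666 + c}$)
$- (1624572 + 2308034) + D{\left(Q{\left(P{\left(3 \right)} \right)} \right)} = - (1624572 + 2308034) + \frac{218}{-666 + \frac{-3 + 3}{2 \cdot 3}} = \left(-1\right) 3932606 + \frac{218}{-666 + \frac{1}{2} \cdot \frac{1}{3} \cdot 0} = -3932606 + \frac{218}{-666 + 0} = -3932606 + \frac{218}{-666} = -3932606 + 218 \left(- \frac{1}{666}\right) = -3932606 - \frac{109}{333} = - \frac{1309557907}{333}$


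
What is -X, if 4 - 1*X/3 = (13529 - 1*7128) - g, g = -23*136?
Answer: 28575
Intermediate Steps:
g = -3128
X = -28575 (X = 12 - 3*((13529 - 1*7128) - 1*(-3128)) = 12 - 3*((13529 - 7128) + 3128) = 12 - 3*(6401 + 3128) = 12 - 3*9529 = 12 - 28587 = -28575)
-X = -1*(-28575) = 28575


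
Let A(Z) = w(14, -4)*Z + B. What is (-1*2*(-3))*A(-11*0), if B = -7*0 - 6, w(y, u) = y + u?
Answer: -36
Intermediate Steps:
w(y, u) = u + y
B = -6 (B = 0 - 6 = -6)
A(Z) = -6 + 10*Z (A(Z) = (-4 + 14)*Z - 6 = 10*Z - 6 = -6 + 10*Z)
(-1*2*(-3))*A(-11*0) = (-1*2*(-3))*(-6 + 10*(-11*0)) = (-2*(-3))*(-6 + 10*0) = 6*(-6 + 0) = 6*(-6) = -36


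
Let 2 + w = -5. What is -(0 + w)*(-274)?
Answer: -1918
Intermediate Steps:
w = -7 (w = -2 - 5 = -7)
-(0 + w)*(-274) = -(0 - 7)*(-274) = -1*(-7)*(-274) = 7*(-274) = -1918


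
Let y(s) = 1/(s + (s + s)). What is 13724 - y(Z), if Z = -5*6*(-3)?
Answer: 3705479/270 ≈ 13724.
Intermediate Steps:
Z = 90 (Z = -30*(-3) = 90)
y(s) = 1/(3*s) (y(s) = 1/(s + 2*s) = 1/(3*s))
13724 - y(Z) = 13724 - 1/(3*90) = 13724 - 1*1/270 = 13724 - 1/270 = 3705479/270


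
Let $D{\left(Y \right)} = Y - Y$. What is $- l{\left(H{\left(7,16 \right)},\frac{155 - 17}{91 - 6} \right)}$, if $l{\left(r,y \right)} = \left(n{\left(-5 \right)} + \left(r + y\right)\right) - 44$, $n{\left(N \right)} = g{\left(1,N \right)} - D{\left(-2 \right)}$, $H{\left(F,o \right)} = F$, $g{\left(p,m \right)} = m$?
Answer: $\frac{3432}{85} \approx 40.376$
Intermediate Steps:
$D{\left(Y \right)} = 0$
$n{\left(N \right)} = N$ ($n{\left(N \right)} = N - 0 = N + 0 = N$)
$l{\left(r,y \right)} = -49 + r + y$ ($l{\left(r,y \right)} = \left(-5 + \left(r + y\right)\right) - 44 = \left(-5 + r + y\right) - 44 = -49 + r + y$)
$- l{\left(H{\left(7,16 \right)},\frac{155 - 17}{91 - 6} \right)} = - (-49 + 7 + \frac{155 - 17}{91 - 6}) = - (-49 + 7 + \frac{138}{85}) = \left(-1\right) \left(- \frac{3432}{85}\right) = \frac{3432}{85}$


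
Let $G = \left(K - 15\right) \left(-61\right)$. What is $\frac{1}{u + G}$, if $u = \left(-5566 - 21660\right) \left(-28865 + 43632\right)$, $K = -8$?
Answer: $- \frac{1}{402044939} \approx -2.4873 \cdot 10^{-9}$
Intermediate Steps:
$u = -402046342$ ($u = \left(-5566 - 21660\right) 14767 = \left(-27226\right) 14767 = -402046342$)
$G = 1403$ ($G = \left(-8 - 15\right) \left(-61\right) = \left(-23\right) \left(-61\right) = 1403$)
$\frac{1}{u + G} = \frac{1}{-402046342 + 1403} = \frac{1}{-402044939} = - \frac{1}{402044939}$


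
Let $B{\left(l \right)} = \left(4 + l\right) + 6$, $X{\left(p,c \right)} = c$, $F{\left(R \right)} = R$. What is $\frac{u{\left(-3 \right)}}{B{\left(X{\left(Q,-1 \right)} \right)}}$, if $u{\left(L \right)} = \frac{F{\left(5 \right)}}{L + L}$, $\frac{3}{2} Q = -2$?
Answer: $- \frac{5}{54} \approx -0.092593$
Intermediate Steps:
$Q = - \frac{4}{3}$ ($Q = \frac{2}{3} \left(-2\right) = - \frac{4}{3} \approx -1.3333$)
$B{\left(l \right)} = 10 + l$
$u{\left(L \right)} = \frac{5}{2 L}$ ($u{\left(L \right)} = \frac{5}{L + L} = \frac{5}{2 L}$)
$\frac{u{\left(-3 \right)}}{B{\left(X{\left(Q,-1 \right)} \right)}} = \frac{\frac{5}{2} \frac{1}{-3}}{10 - 1} = \frac{\frac{5}{2} \left(- \frac{1}{3}\right)}{9} = \left(- \frac{5}{6}\right) \frac{1}{9} = - \frac{5}{54}$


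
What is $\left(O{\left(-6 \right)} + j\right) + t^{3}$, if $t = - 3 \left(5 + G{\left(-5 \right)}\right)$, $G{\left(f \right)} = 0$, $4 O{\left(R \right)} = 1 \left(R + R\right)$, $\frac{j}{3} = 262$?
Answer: $-2592$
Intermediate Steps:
$j = 786$ ($j = 3 \cdot 262 = 786$)
$O{\left(R \right)} = \frac{R}{2}$ ($O{\left(R \right)} = \frac{1 \left(R + R\right)}{4} = \frac{1 \cdot 2 R}{4} = \frac{2 R}{4} = \frac{R}{2}$)
$t = -15$ ($t = - 3 \left(5 + 0\right) = \left(-3\right) 5 = -15$)
$\left(O{\left(-6 \right)} + j\right) + t^{3} = \left(\frac{1}{2} \left(-6\right) + 786\right) + \left(-15\right)^{3} = \left(-3 + 786\right) - 3375 = 783 - 3375 = -2592$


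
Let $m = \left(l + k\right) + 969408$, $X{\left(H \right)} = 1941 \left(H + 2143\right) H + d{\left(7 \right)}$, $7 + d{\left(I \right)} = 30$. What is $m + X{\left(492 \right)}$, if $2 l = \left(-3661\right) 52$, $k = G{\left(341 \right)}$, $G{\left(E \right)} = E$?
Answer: $2517225806$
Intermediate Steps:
$k = 341$
$d{\left(I \right)} = 23$ ($d{\left(I \right)} = -7 + 30 = 23$)
$l = -95186$ ($l = \frac{\left(-3661\right) 52}{2} = \frac{1}{2} \left(-190372\right) = -95186$)
$X{\left(H \right)} = 23 + H \left(4159563 + 1941 H\right)$ ($X{\left(H \right)} = 1941 \left(H + 2143\right) H + 23 = 1941 \left(2143 + H\right) H + 23 = \left(4159563 + 1941 H\right) H + 23 = H \left(4159563 + 1941 H\right) + 23 = 23 + H \left(4159563 + 1941 H\right)$)
$m = 874563$ ($m = \left(-95186 + 341\right) + 969408 = -94845 + 969408 = 874563$)
$m + X{\left(492 \right)} = 874563 + \left(23 + 1941 \cdot 492^{2} + 4159563 \cdot 492\right) = 874563 + \left(23 + 1941 \cdot 242064 + 2046504996\right) = 874563 + \left(23 + 469846224 + 2046504996\right) = 874563 + 2516351243 = 2517225806$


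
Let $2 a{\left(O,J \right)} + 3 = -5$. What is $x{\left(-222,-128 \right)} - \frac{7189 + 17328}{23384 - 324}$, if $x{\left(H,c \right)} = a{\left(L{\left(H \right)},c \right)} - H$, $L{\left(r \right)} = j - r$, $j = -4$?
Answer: $\frac{5002563}{23060} \approx 216.94$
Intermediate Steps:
$L{\left(r \right)} = -4 - r$
$a{\left(O,J \right)} = -4$ ($a{\left(O,J \right)} = - \frac{3}{2} + \frac{1}{2} \left(-5\right) = - \frac{3}{2} - \frac{5}{2} = -4$)
$x{\left(H,c \right)} = -4 - H$
$x{\left(-222,-128 \right)} - \frac{7189 + 17328}{23384 - 324} = \left(-4 - -222\right) - \frac{7189 + 17328}{23384 - 324} = \left(-4 + 222\right) - \frac{24517}{23060} = 218 - 24517 \cdot \frac{1}{23060} = 218 - \frac{24517}{23060} = \frac{5002563}{23060}$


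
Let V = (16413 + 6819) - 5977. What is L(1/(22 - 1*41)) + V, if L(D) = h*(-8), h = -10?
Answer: 17335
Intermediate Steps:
L(D) = 80 (L(D) = -10*(-8) = 80)
V = 17255 (V = 23232 - 5977 = 17255)
L(1/(22 - 1*41)) + V = 80 + 17255 = 17335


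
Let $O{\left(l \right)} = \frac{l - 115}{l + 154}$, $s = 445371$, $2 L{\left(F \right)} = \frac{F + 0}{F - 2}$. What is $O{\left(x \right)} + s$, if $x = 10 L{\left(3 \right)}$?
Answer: $\frac{75267599}{169} \approx 4.4537 \cdot 10^{5}$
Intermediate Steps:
$L{\left(F \right)} = \frac{F}{2 \left(-2 + F\right)}$ ($L{\left(F \right)} = \frac{\left(F + 0\right) \frac{1}{F - 2}}{2} = \frac{F \frac{1}{-2 + F}}{2} = \frac{F}{2 \left(-2 + F\right)}$)
$x = 15$ ($x = 10 \cdot \frac{1}{2} \cdot 3 \frac{1}{-2 + 3} = 10 \cdot \frac{1}{2} \cdot 3 \cdot 1^{-1} = 10 \cdot \frac{1}{2} \cdot 3 \cdot 1 = 10 \cdot \frac{3}{2} = 15$)
$O{\left(l \right)} = \frac{-115 + l}{154 + l}$
$O{\left(x \right)} + s = \frac{-115 + 15}{154 + 15} + 445371 = \frac{1}{169} \left(-100\right) + 445371 = - \frac{100}{169} + 445371 = \frac{75267599}{169}$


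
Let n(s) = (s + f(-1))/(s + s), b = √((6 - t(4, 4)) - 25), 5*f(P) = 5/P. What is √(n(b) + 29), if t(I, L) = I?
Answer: √(62422 + 46*I*√23)/46 ≈ 5.4314 + 0.0095976*I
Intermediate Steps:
f(P) = 1/P (f(P) = (5/P)/5 = 1/P)
b = I*√23 (b = √((6 - 1*4) - 25) = √((6 - 4) - 25) = √(2 - 25) = √(-23) = I*√23 ≈ 4.7958*I)
n(s) = (-1 + s)/(2*s) (n(s) = (s + 1/(-1))/(s + s) = (s - 1)/((2*s)) = (-1 + s)*(1/(2*s)) = (-1 + s)/(2*s))
√(n(b) + 29) = √((-1 + I*√23)/(2*((I*√23))) + 29) = √((-I*√23/23)*(-1 + I*√23)/2 + 29) = √(-I*√23*(-1 + I*√23)/46 + 29) = √(29 - I*√23*(-1 + I*√23)/46)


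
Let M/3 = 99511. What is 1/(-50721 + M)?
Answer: 1/247812 ≈ 4.0353e-6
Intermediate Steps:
M = 298533 (M = 3*99511 = 298533)
1/(-50721 + M) = 1/(-50721 + 298533) = 1/247812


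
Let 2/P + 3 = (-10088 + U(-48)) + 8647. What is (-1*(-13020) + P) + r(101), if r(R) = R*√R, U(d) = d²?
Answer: 5598601/430 + 101*√101 ≈ 14035.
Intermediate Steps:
P = 1/430 (P = 2/(-3 + ((-10088 + (-48)²) + 8647)) = 2/(-3 + ((-10088 + 2304) + 8647)) = 2/(-3 + (-7784 + 8647)) = 2/(-3 + 863) = 2/860 = 2*(1/860) = 1/430 ≈ 0.0023256)
r(R) = R^(3/2)
(-1*(-13020) + P) + r(101) = (-1*(-13020) + 1/430) + 101^(3/2) = (13020 + 1/430) + 101*√101 = 5598601/430 + 101*√101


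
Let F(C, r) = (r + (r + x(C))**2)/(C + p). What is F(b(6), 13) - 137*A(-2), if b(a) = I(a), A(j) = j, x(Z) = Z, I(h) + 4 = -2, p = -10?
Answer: 2161/8 ≈ 270.13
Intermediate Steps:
I(h) = -6 (I(h) = -4 - 2 = -6)
b(a) = -6
F(C, r) = (r + (C + r)**2)/(-10 + C) (F(C, r) = (r + (r + C)**2)/(C - 10) = (r + (C + r)**2)/(-10 + C))
F(b(6), 13) - 137*A(-2) = (13 + (-6 + 13)**2)/(-10 - 6) - 137*(-2) = (13 + 7**2)/(-16) + 274 = -(13 + 49)/16 + 274 = -1/16*62 + 274 = -31/8 + 274 = 2161/8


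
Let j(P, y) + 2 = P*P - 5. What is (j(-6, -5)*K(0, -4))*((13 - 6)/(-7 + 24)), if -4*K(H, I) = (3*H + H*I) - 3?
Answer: 609/68 ≈ 8.9559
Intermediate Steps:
j(P, y) = -7 + P**2 (j(P, y) = -2 + (P*P - 5) = -2 + (P**2 - 5) = -2 + (-5 + P**2) = -7 + P**2)
K(H, I) = 3/4 - 3*H/4 - H*I/4 (K(H, I) = -((3*H + H*I) - 3)/4 = -(-3 + 3*H + H*I)/4 = 3/4 - 3*H/4 - H*I/4)
(j(-6, -5)*K(0, -4))*((13 - 6)/(-7 + 24)) = ((-7 + (-6)**2)*(3/4 - 3/4*0 - 1/4*0*(-4)))*((13 - 6)/(-7 + 24)) = ((-7 + 36)*(3/4 + 0 + 0))*(7/17) = (29*(3/4))*(7*(1/17)) = (87/4)*(7/17) = 609/68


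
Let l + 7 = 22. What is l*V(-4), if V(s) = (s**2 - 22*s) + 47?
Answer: 2265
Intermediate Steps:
l = 15 (l = -7 + 22 = 15)
V(s) = 47 + s**2 - 22*s
l*V(-4) = 15*(47 + (-4)**2 - 22*(-4)) = 15*(47 + 16 + 88) = 15*151 = 2265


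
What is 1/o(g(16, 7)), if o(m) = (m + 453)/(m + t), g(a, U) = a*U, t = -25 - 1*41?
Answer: 46/565 ≈ 0.081416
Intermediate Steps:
t = -66 (t = -25 - 41 = -66)
g(a, U) = U*a
o(m) = (453 + m)/(-66 + m) (o(m) = (m + 453)/(m - 66) = (453 + m)/(-66 + m))
1/o(g(16, 7)) = 1/((453 + 7*16)/(-66 + 7*16)) = 1/((453 + 112)/(-66 + 112)) = 1/(565/46) = 46/565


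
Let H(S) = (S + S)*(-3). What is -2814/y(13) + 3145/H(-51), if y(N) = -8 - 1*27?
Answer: 8161/90 ≈ 90.678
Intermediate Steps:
H(S) = -6*S (H(S) = (2*S)*(-3) = -6*S)
y(N) = -35 (y(N) = -8 - 27 = -35)
-2814/y(13) + 3145/H(-51) = -2814/(-35) + 3145/((-6*(-51))) = -2814*(-1/35) + 3145/306 = 402/5 + 3145*(1/306) = 402/5 + 185/18 = 8161/90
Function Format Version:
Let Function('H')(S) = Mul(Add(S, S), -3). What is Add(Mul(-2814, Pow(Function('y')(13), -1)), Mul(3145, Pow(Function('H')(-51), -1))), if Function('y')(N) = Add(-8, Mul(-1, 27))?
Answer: Rational(8161, 90) ≈ 90.678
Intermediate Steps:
Function('H')(S) = Mul(-6, S) (Function('H')(S) = Mul(Mul(2, S), -3) = Mul(-6, S))
Function('y')(N) = -35 (Function('y')(N) = Add(-8, -27) = -35)
Add(Mul(-2814, Pow(Function('y')(13), -1)), Mul(3145, Pow(Function('H')(-51), -1))) = Add(Mul(-2814, Pow(-35, -1)), Mul(3145, Pow(Mul(-6, -51), -1))) = Add(Mul(-2814, Rational(-1, 35)), Mul(3145, Pow(306, -1))) = Add(Rational(402, 5), Mul(3145, Rational(1, 306))) = Add(Rational(402, 5), Rational(185, 18)) = Rational(8161, 90)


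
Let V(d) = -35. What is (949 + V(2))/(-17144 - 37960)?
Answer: -457/27552 ≈ -0.016587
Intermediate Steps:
(949 + V(2))/(-17144 - 37960) = (949 - 35)/(-17144 - 37960) = 914/(-55104) = 914*(-1/55104) = -457/27552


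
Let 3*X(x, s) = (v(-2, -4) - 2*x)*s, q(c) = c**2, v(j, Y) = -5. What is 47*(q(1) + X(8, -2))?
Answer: 705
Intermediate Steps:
X(x, s) = s*(-5 - 2*x)/3 (X(x, s) = ((-5 - 2*x)*s)/3 = (s*(-5 - 2*x))/3 = s*(-5 - 2*x)/3)
47*(q(1) + X(8, -2)) = 47*(1**2 - 1/3*(-2)*(5 + 2*8)) = 47*(1 - 1/3*(-2)*(5 + 16)) = 47*(1 - 1/3*(-2)*21) = 47*(1 + 14) = 47*15 = 705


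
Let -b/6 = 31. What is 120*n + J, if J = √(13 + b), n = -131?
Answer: -15720 + I*√173 ≈ -15720.0 + 13.153*I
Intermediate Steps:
b = -186 (b = -6*31 = -186)
J = I*√173 (J = √(13 - 186) = √(-173) = I*√173 ≈ 13.153*I)
120*n + J = 120*(-131) + I*√173 = -15720 + I*√173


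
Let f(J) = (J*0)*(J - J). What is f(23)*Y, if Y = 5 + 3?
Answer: 0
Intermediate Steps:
Y = 8
f(J) = 0 (f(J) = 0*0 = 0)
f(23)*Y = 0*8 = 0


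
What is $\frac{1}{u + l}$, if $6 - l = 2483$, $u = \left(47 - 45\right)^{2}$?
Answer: $- \frac{1}{2473} \approx -0.00040437$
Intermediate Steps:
$u = 4$ ($u = 2^{2} = 4$)
$l = -2477$ ($l = 6 - 2483 = -2477$)
$\frac{1}{u + l} = \frac{1}{4 - 2477} = \frac{1}{-2473} = - \frac{1}{2473}$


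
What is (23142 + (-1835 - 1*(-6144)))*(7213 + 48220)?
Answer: 1521691283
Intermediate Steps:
(23142 + (-1835 - 1*(-6144)))*(7213 + 48220) = (23142 + (-1835 + 6144))*55433 = (23142 + 4309)*55433 = 27451*55433 = 1521691283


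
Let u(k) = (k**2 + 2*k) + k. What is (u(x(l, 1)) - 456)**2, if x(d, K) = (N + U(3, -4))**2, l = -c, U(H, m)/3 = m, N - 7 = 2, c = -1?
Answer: 121104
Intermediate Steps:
N = 9 (N = 7 + 2 = 9)
U(H, m) = 3*m
l = 1 (l = -1*(-1) = 1)
x(d, K) = 9 (x(d, K) = (9 + 3*(-4))**2 = (9 - 12)**2 = (-3)**2 = 9)
u(k) = k**2 + 3*k
(u(x(l, 1)) - 456)**2 = (9*(3 + 9) - 456)**2 = (9*12 - 456)**2 = (108 - 456)**2 = (-348)**2 = 121104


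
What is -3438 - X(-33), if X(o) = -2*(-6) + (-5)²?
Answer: -3475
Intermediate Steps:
X(o) = 37 (X(o) = 12 + 25 = 37)
-3438 - X(-33) = -3438 - 1*37 = -3438 - 37 = -3475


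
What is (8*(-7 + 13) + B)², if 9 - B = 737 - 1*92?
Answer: 345744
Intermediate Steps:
B = -636 (B = 9 - (737 - 1*92) = 9 - (737 - 92) = 9 - 1*645 = 9 - 645 = -636)
(8*(-7 + 13) + B)² = (8*(-7 + 13) - 636)² = (8*6 - 636)² = (48 - 636)² = (-588)² = 345744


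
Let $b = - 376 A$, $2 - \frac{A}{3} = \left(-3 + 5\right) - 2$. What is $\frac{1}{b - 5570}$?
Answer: $- \frac{1}{7826} \approx -0.00012778$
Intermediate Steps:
$A = 6$ ($A = 6 - 3 \left(\left(-3 + 5\right) - 2\right) = 6 - 3 \left(2 - 2\right) = 6 - 0 = 6 + 0 = 6$)
$b = -2256$ ($b = \left(-376\right) 6 = -2256$)
$\frac{1}{b - 5570} = \frac{1}{-2256 - 5570} = \frac{1}{-7826} = - \frac{1}{7826}$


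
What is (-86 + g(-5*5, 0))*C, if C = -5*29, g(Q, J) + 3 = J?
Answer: 12905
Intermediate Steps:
g(Q, J) = -3 + J
C = -145
(-86 + g(-5*5, 0))*C = (-86 + (-3 + 0))*(-145) = (-86 - 3)*(-145) = -89*(-145) = 12905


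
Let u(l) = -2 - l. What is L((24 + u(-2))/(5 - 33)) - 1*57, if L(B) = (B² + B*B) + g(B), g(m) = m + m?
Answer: -2805/49 ≈ -57.245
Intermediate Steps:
g(m) = 2*m
L(B) = 2*B + 2*B² (L(B) = (B² + B*B) + 2*B = (B² + B²) + 2*B = 2*B² + 2*B = 2*B + 2*B²)
L((24 + u(-2))/(5 - 33)) - 1*57 = 2*((24 + (-2 - 1*(-2)))/(5 - 33))*(1 + (24 + (-2 - 1*(-2)))/(5 - 33)) - 1*57 = 2*((24 + (-2 + 2))/(-28))*(1 + (24 + (-2 + 2))/(-28)) - 57 = 2*((24 + 0)*(-1/28))*(1 + (24 + 0)*(-1/28)) - 57 = 2*(24*(-1/28))*(1 + 24*(-1/28)) - 57 = 2*(-6/7)*(1 - 6/7) - 57 = 2*(-6/7)*(⅐) - 57 = -12/49 - 57 = -2805/49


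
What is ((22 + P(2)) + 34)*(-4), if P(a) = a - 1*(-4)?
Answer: -248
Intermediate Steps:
P(a) = 4 + a (P(a) = a + 4 = 4 + a)
((22 + P(2)) + 34)*(-4) = ((22 + (4 + 2)) + 34)*(-4) = ((22 + 6) + 34)*(-4) = (28 + 34)*(-4) = 62*(-4) = -248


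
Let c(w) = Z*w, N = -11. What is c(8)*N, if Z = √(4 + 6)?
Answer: -88*√10 ≈ -278.28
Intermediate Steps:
Z = √10 ≈ 3.1623
c(w) = w*√10 (c(w) = √10*w = w*√10)
c(8)*N = (8*√10)*(-11) = -88*√10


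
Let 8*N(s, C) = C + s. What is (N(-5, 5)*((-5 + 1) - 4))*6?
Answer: 0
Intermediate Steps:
N(s, C) = C/8 + s/8 (N(s, C) = (C + s)/8 = C/8 + s/8)
(N(-5, 5)*((-5 + 1) - 4))*6 = (((1/8)*5 + (1/8)*(-5))*((-5 + 1) - 4))*6 = ((5/8 - 5/8)*(-4 - 4))*6 = (0*(-8))*6 = 0*6 = 0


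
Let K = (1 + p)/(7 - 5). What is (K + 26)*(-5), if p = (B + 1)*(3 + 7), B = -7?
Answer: 35/2 ≈ 17.500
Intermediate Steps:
p = -60 (p = (-7 + 1)*(3 + 7) = -6*10 = -60)
K = -59/2 (K = (1 - 60)/(7 - 5) = -59/2 ≈ -29.500)
(K + 26)*(-5) = (-59/2 + 26)*(-5) = -7/2*(-5) = 35/2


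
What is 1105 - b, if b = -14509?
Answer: 15614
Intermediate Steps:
1105 - b = 1105 - 1*(-14509) = 1105 + 14509 = 15614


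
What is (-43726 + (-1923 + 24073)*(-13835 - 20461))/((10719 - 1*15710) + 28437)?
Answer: -379850063/11723 ≈ -32402.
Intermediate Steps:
(-43726 + (-1923 + 24073)*(-13835 - 20461))/((10719 - 1*15710) + 28437) = (-43726 + 22150*(-34296))/((10719 - 15710) + 28437) = (-43726 - 759656400)/(-4991 + 28437) = -759700126/23446 = -759700126*1/23446 = -379850063/11723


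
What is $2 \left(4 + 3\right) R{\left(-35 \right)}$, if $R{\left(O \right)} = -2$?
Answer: $-28$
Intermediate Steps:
$2 \left(4 + 3\right) R{\left(-35 \right)} = 2 \left(4 + 3\right) \left(-2\right) = 2 \cdot 7 \left(-2\right) = 14 \left(-2\right) = -28$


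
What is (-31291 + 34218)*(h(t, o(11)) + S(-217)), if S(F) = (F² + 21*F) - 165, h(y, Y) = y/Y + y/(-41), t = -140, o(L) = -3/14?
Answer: 15489452767/123 ≈ 1.2593e+8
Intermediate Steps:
o(L) = -3/14 (o(L) = -3*1/14 = -3/14)
h(y, Y) = -y/41 + y/Y (h(y, Y) = y/Y + y*(-1/41) = y/Y - y/41 = -y/41 + y/Y)
S(F) = -165 + F² + 21*F
(-31291 + 34218)*(h(t, o(11)) + S(-217)) = (-31291 + 34218)*((-1/41*(-140) - 140/(-3/14)) + (-165 + (-217)² + 21*(-217))) = 2927*((140/41 - 140*(-14/3)) + (-165 + 47089 - 4557)) = 2927*((140/41 + 1960/3) + 42367) = 2927*(80780/123 + 42367) = 2927*(5291921/123) = 15489452767/123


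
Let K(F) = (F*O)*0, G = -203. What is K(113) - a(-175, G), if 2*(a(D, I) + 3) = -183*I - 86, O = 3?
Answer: -37057/2 ≈ -18529.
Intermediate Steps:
K(F) = 0 (K(F) = (F*3)*0 = (3*F)*0 = 0)
a(D, I) = -46 - 183*I/2 (a(D, I) = -3 + (-183*I - 86)/2 = -3 + (-86 - 183*I)/2 = -3 + (-43 - 183*I/2) = -46 - 183*I/2)
K(113) - a(-175, G) = 0 - (-46 - 183/2*(-203)) = 0 - (-46 + 37149/2) = 0 - 1*37057/2 = 0 - 37057/2 = -37057/2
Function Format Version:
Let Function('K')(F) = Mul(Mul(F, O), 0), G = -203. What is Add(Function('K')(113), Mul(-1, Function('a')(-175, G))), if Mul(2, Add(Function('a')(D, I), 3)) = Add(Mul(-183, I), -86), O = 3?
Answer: Rational(-37057, 2) ≈ -18529.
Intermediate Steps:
Function('K')(F) = 0 (Function('K')(F) = Mul(Mul(F, 3), 0) = Mul(Mul(3, F), 0) = 0)
Function('a')(D, I) = Add(-46, Mul(Rational(-183, 2), I)) (Function('a')(D, I) = Add(-3, Mul(Rational(1, 2), Add(Mul(-183, I), -86))) = Add(-3, Mul(Rational(1, 2), Add(-86, Mul(-183, I)))) = Add(-3, Add(-43, Mul(Rational(-183, 2), I))) = Add(-46, Mul(Rational(-183, 2), I)))
Add(Function('K')(113), Mul(-1, Function('a')(-175, G))) = Add(0, Mul(-1, Add(-46, Mul(Rational(-183, 2), -203)))) = Add(0, Mul(-1, Add(-46, Rational(37149, 2)))) = Add(0, Mul(-1, Rational(37057, 2))) = Add(0, Rational(-37057, 2)) = Rational(-37057, 2)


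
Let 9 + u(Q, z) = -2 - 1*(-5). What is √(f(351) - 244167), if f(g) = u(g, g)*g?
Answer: I*√246273 ≈ 496.26*I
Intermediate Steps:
u(Q, z) = -6 (u(Q, z) = -9 + (-2 - 1*(-5)) = -9 + (-2 + 5) = -9 + 3 = -6)
f(g) = -6*g
√(f(351) - 244167) = √(-6*351 - 244167) = √(-2106 - 244167) = √(-246273) = I*√246273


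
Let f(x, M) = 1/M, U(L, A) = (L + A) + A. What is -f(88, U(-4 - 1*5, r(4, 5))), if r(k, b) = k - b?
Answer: 1/11 ≈ 0.090909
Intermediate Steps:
U(L, A) = L + 2*A (U(L, A) = (A + L) + A = L + 2*A)
-f(88, U(-4 - 1*5, r(4, 5))) = -1/((-4 - 1*5) + 2*(4 - 1*5)) = -1/((-4 - 5) + 2*(4 - 5)) = -1/(-9 + 2*(-1)) = -1/(-9 - 2) = -1/(-11) = -1*(-1/11) = 1/11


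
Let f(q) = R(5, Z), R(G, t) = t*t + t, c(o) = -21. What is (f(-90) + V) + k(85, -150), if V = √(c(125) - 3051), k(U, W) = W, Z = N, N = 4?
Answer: -130 + 32*I*√3 ≈ -130.0 + 55.426*I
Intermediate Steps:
Z = 4
V = 32*I*√3 (V = √(-21 - 3051) = √(-3072) = 32*I*√3 ≈ 55.426*I)
R(G, t) = t + t² (R(G, t) = t² + t = t + t²)
f(q) = 20 (f(q) = 4*(1 + 4) = 4*5 = 20)
(f(-90) + V) + k(85, -150) = (20 + 32*I*√3) - 150 = -130 + 32*I*√3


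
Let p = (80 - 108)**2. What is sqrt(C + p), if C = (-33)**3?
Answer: I*sqrt(35153) ≈ 187.49*I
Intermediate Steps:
C = -35937
p = 784 (p = (-28)**2 = 784)
sqrt(C + p) = sqrt(-35937 + 784) = sqrt(-35153) = I*sqrt(35153)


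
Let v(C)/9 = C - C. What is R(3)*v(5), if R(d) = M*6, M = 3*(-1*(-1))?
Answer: 0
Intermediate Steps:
M = 3 (M = 3*1 = 3)
R(d) = 18 (R(d) = 3*6 = 18)
v(C) = 0 (v(C) = 9*(C - C) = 9*0 = 0)
R(3)*v(5) = 18*0 = 0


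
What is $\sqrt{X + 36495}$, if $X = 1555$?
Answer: $5 \sqrt{1522} \approx 195.06$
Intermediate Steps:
$\sqrt{X + 36495} = \sqrt{1555 + 36495} = \sqrt{38050} = 5 \sqrt{1522}$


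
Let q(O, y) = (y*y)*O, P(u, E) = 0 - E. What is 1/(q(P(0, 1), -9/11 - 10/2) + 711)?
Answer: 121/81935 ≈ 0.0014768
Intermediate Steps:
P(u, E) = -E
q(O, y) = O*y² (q(O, y) = y²*O = O*y²)
1/(q(P(0, 1), -9/11 - 10/2) + 711) = 1/((-1*1)*(-9/11 - 10/2)² + 711) = 1/(-(-9*1/11 - 10*½)² + 711) = 1/(-(-9/11 - 5)² + 711) = 1/(-(-64/11)² + 711) = 1/(-1*4096/121 + 711) = 1/(-4096/121 + 711) = 1/(81935/121) = 121/81935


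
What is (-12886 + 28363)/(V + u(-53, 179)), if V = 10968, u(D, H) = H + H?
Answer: 2211/1618 ≈ 1.3665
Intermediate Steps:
u(D, H) = 2*H
(-12886 + 28363)/(V + u(-53, 179)) = (-12886 + 28363)/(10968 + 2*179) = 15477/(10968 + 358) = 15477/11326 = 15477*(1/11326) = 2211/1618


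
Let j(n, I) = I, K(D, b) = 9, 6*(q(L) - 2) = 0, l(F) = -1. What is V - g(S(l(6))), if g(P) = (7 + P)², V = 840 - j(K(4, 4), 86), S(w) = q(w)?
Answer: 673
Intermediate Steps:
q(L) = 2 (q(L) = 2 + (⅙)*0 = 2 + 0 = 2)
S(w) = 2
V = 754 (V = 840 - 1*86 = 840 - 86 = 754)
V - g(S(l(6))) = 754 - (7 + 2)² = 754 - 1*9² = 754 - 1*81 = 754 - 81 = 673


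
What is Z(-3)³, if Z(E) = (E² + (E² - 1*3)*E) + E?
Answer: -1728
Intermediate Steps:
Z(E) = E + E² + E*(-3 + E²) (Z(E) = (E² + (E² - 3)*E) + E = (E² + (-3 + E²)*E) + E = (E² + E*(-3 + E²)) + E = E + E² + E*(-3 + E²))
Z(-3)³ = (-3*(-2 - 3 + (-3)²))³ = (-3*(-2 - 3 + 9))³ = (-3*4)³ = (-12)³ = -1728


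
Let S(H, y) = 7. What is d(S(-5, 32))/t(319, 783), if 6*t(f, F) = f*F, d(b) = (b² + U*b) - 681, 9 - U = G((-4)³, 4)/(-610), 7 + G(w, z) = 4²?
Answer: -347027/25393995 ≈ -0.013666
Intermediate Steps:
G(w, z) = 9 (G(w, z) = -7 + 4² = -7 + 16 = 9)
U = 5499/610 (U = 9 - 9/(-610) = 9 - 9*(-1)/610 = 9 - 1*(-9/610) = 9 + 9/610 = 5499/610 ≈ 9.0148)
d(b) = -681 + b² + 5499*b/610 (d(b) = (b² + 5499*b/610) - 681 = -681 + b² + 5499*b/610)
t(f, F) = F*f/6 (t(f, F) = (f*F)/6 = (F*f)/6 = F*f/6)
d(S(-5, 32))/t(319, 783) = (-681 + 7² + (5499/610)*7)/(((⅙)*783*319)) = (-681 + 49 + 38493/610)/(83259/2) = -347027/610*2/83259 = -347027/25393995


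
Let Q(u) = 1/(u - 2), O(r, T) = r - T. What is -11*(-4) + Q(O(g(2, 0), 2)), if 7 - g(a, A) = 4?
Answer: 43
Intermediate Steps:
g(a, A) = 3 (g(a, A) = 7 - 1*4 = 7 - 4 = 3)
Q(u) = 1/(-2 + u)
-11*(-4) + Q(O(g(2, 0), 2)) = -11*(-4) + 1/(-2 + (3 - 1*2)) = 44 + 1/(-2 + (3 - 2)) = 44 + 1/(-2 + 1) = 44 + 1/(-1) = 44 - 1 = 43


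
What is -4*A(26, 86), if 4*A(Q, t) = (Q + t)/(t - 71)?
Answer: -112/15 ≈ -7.4667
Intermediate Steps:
A(Q, t) = (Q + t)/(4*(-71 + t)) (A(Q, t) = ((Q + t)/(t - 71))/4 = ((Q + t)/(-71 + t))/4 = (Q + t)/(4*(-71 + t)))
-4*A(26, 86) = -(26 + 86)/(-71 + 86) = -112/15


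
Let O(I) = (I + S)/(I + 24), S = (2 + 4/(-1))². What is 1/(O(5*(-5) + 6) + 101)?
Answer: 1/98 ≈ 0.010204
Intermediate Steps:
S = 4 (S = (2 + 4*(-1))² = (2 - 4)² = (-2)² = 4)
O(I) = (4 + I)/(24 + I) (O(I) = (I + 4)/(I + 24) = (4 + I)/(24 + I))
1/(O(5*(-5) + 6) + 101) = 1/((4 + (5*(-5) + 6))/(24 + (5*(-5) + 6)) + 101) = 1/((4 + (-25 + 6))/(24 + (-25 + 6)) + 101) = 1/((4 - 19)/(24 - 19) + 101) = 1/(-15/5 + 101) = 1/((⅕)*(-15) + 101) = 1/(-3 + 101) = 1/98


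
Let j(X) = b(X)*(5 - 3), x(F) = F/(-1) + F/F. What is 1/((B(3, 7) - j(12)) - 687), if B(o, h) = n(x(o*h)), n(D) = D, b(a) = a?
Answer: -1/731 ≈ -0.0013680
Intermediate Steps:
x(F) = 1 - F (x(F) = F*(-1) + 1 = -F + 1 = 1 - F)
j(X) = 2*X (j(X) = X*(5 - 3) = X*2 = 2*X)
B(o, h) = 1 - h*o (B(o, h) = 1 - o*h = 1 - h*o)
1/((B(3, 7) - j(12)) - 687) = 1/(((1 - 1*7*3) - 2*12) - 687) = 1/(((1 - 21) - 1*24) - 687) = 1/((-20 - 24) - 687) = 1/(-44 - 687) = 1/(-731) = -1/731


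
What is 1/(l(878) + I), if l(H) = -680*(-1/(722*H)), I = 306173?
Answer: 158479/48521991037 ≈ 3.2661e-6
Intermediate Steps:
l(H) = 340/(361*H) (l(H) = -(-340)/(361*H) = 340/(361*H))
1/(l(878) + I) = 1/((340/361)/878 + 306173) = 1/((340/361)*(1/878) + 306173) = 1/(170/158479 + 306173) = 1/(48521991037/158479) = 158479/48521991037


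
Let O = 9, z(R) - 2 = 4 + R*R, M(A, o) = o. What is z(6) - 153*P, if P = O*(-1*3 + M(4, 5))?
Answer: -2712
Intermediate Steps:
z(R) = 6 + R² (z(R) = 2 + (4 + R*R) = 2 + (4 + R²) = 6 + R²)
P = 18 (P = 9*(-1*3 + 5) = 9*(-3 + 5) = 9*2 = 18)
z(6) - 153*P = (6 + 6²) - 153*18 = (6 + 36) - 2754 = 42 - 2754 = -2712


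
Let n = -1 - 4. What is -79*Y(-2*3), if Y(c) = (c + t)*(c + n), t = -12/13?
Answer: -78210/13 ≈ -6016.2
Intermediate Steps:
n = -5
t = -12/13 (t = -12*1/13 = -12/13 ≈ -0.92308)
Y(c) = (-5 + c)*(-12/13 + c) (Y(c) = (c - 12/13)*(c - 5) = (-12/13 + c)*(-5 + c) = (-5 + c)*(-12/13 + c))
-79*Y(-2*3) = -79*(60/13 + (-2*3)² - (-154)*3/13) = -79*(60/13 + (-6)² - 77/13*(-6)) = -79*(60/13 + 36 + 462/13) = -79*990/13 = -78210/13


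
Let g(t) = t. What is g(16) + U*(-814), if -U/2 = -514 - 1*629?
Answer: -1860788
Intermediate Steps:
U = 2286 (U = -2*(-514 - 1*629) = -2*(-514 - 629) = -2*(-1143) = 2286)
g(16) + U*(-814) = 16 + 2286*(-814) = 16 - 1860804 = -1860788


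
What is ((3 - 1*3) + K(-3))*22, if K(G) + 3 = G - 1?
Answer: -154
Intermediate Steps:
K(G) = -4 + G (K(G) = -3 + (G - 1) = -3 + (-1 + G) = -4 + G)
((3 - 1*3) + K(-3))*22 = ((3 - 1*3) + (-4 - 3))*22 = ((3 - 3) - 7)*22 = (0 - 7)*22 = -7*22 = -154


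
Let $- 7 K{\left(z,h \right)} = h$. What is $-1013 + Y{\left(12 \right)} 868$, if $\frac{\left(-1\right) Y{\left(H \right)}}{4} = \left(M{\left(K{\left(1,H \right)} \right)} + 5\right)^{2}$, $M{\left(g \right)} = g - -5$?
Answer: $- \frac{1675635}{7} \approx -2.3938 \cdot 10^{5}$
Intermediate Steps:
$K{\left(z,h \right)} = - \frac{h}{7}$
$M{\left(g \right)} = 5 + g$ ($M{\left(g \right)} = g + 5 = 5 + g$)
$Y{\left(H \right)} = - 4 \left(10 - \frac{H}{7}\right)^{2}$ ($Y{\left(H \right)} = - 4 \left(\left(5 - \frac{H}{7}\right) + 5\right)^{2} = - 4 \left(10 - \frac{H}{7}\right)^{2}$)
$-1013 + Y{\left(12 \right)} 868 = -1013 + - \frac{4 \left(-70 + 12\right)^{2}}{49} \cdot 868 = -1013 + - \frac{4 \left(-58\right)^{2}}{49} \cdot 868 = -1013 + \left(- \frac{4}{49}\right) 3364 \cdot 868 = -1013 - \frac{1668544}{7} = - \frac{1675635}{7}$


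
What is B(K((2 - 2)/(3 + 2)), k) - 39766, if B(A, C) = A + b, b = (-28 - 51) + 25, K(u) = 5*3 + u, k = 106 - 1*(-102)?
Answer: -39805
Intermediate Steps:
k = 208 (k = 106 + 102 = 208)
K(u) = 15 + u
b = -54 (b = -79 + 25 = -54)
B(A, C) = -54 + A (B(A, C) = A - 54 = -54 + A)
B(K((2 - 2)/(3 + 2)), k) - 39766 = (-54 + (15 + (2 - 2)/(3 + 2))) - 39766 = (-54 + (15 + 0/5)) - 39766 = (-54 + (15 + 0*(⅕))) - 39766 = (-54 + (15 + 0)) - 39766 = (-54 + 15) - 39766 = -39 - 39766 = -39805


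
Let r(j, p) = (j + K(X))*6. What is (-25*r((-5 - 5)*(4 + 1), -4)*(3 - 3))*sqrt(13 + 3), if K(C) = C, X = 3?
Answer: 0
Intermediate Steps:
r(j, p) = 18 + 6*j (r(j, p) = (j + 3)*6 = (3 + j)*6 = 18 + 6*j)
(-25*r((-5 - 5)*(4 + 1), -4)*(3 - 3))*sqrt(13 + 3) = (-25*(18 + 6*((-5 - 5)*(4 + 1)))*(3 - 3))*sqrt(13 + 3) = (-25*(18 + 6*(-10*5))*0)*sqrt(16) = -25*(18 + 6*(-50))*0*4 = -25*(18 - 300)*0*4 = -(-7050)*0*4 = -25*0*4 = 0*4 = 0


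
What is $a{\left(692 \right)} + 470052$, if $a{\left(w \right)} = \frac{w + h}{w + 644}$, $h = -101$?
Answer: $\frac{627990063}{1336} \approx 4.7005 \cdot 10^{5}$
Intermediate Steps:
$a{\left(w \right)} = \frac{-101 + w}{644 + w}$ ($a{\left(w \right)} = \frac{w - 101}{w + 644} = \frac{-101 + w}{644 + w}$)
$a{\left(692 \right)} + 470052 = \frac{-101 + 692}{644 + 692} + 470052 = \frac{1}{1336} \cdot 591 + 470052 = \frac{591}{1336} + 470052 = \frac{627990063}{1336}$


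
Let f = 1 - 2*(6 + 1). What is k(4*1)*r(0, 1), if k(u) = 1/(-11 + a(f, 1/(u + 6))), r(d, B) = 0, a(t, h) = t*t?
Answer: 0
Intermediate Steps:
f = -13 (f = 1 - 2*7 = 1 - 14 = -13)
a(t, h) = t²
k(u) = 1/158 (k(u) = 1/(-11 + (-13)²) = 1/(-11 + 169) = 1/158)
k(4*1)*r(0, 1) = (1/158)*0 = 0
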